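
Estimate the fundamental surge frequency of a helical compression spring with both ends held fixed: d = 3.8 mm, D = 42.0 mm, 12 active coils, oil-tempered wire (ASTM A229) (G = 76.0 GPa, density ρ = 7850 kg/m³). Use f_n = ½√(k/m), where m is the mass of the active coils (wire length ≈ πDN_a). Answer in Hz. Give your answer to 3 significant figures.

62.9 Hz

k = Gd⁴/(8D³N_a) = (76.0×10³)(3.8⁴)/(8·42.0³·12) = 2.2281 N/mm = 2228.1 N/m
Wire length L = πDN_a = π·42.0·12 = 1583.4 mm
m = ρ·(πd²/4)·L = 7850 × 11.341×10⁻⁶ m² × 1.5834 m = 0.14096 kg
f_n = ½√(k/m) = 0.5·√(2228.1/0.14096) = 0.5·√(15806) = 62.861 Hz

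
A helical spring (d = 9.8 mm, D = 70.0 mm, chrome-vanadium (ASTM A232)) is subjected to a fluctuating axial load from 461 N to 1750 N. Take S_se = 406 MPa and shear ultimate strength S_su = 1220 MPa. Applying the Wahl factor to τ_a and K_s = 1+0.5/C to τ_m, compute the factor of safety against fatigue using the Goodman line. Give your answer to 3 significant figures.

C = D/d = 70.0/9.8 = 7.1429; K_W = (4C−1)/(4C−4)+0.615/C = 1.2082; K_s = 1+0.5/C = 1.0700
F_a = (F_max−F_min)/2 = 644.5 N; F_m = (F_max+F_min)/2 = 1105.5 N
τ_a = K_W·8F_aD/(πd³) = 1.2082 × 122.06 = 147.48 MPa
τ_m = K_s·8F_mD/(πd³) = 1.0700 × 209.37 = 224.03 MPa
Goodman: 1/n_f = τ_a/S_se + τ_m/S_su = 147.48/406 + 224.03/1220 = 0.36324 + 0.18363 = 0.54687
n_f = 1/0.54687 = 1.829

1.83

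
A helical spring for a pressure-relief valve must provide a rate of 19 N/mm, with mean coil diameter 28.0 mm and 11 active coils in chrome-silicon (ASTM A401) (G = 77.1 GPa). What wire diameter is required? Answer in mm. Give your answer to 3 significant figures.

4.67 mm

d = (8D³N_a·k / G)^(1/4) = (8·28.0³·11·19 / (77.1×10³))^0.25
  = (476.05)^0.25 = 4.6710 mm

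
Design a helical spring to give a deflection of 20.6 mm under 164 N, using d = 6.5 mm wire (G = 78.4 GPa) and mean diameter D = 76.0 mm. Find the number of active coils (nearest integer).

5

Required rate k = F/δ = 164/20.6 = 7.9612 N/mm
N_a = Gd⁴/(8D³k) = (78.4×10³ × 6.5⁴)/(8 × 76.0³ × 7.9612)
    = 1.39949e+08 / 2.79581e+07 = 5.006 → 5 coils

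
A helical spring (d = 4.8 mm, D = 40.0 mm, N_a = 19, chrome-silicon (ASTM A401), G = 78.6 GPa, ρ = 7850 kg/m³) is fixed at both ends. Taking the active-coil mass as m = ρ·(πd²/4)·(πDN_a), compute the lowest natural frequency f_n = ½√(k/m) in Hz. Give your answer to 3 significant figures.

56.2 Hz

k = Gd⁴/(8D³N_a) = (78.6×10³)(4.8⁴)/(8·40.0³·19) = 4.2891 N/mm = 4289.1 N/m
Wire length L = πDN_a = π·40.0·19 = 2387.6 mm
m = ρ·(πd²/4)·L = 7850 × 18.096×10⁻⁶ m² × 2.3876 m = 0.33916 kg
f_n = ½√(k/m) = 0.5·√(4289.1/0.33916) = 0.5·√(12646) = 56.228 Hz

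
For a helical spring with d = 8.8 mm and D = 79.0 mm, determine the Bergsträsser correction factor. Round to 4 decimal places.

C = D/d = 79.0/8.8 = 8.9773
K_B = (4C+2)/(4C−3) = 37.909/32.909 = 1.1519

1.1519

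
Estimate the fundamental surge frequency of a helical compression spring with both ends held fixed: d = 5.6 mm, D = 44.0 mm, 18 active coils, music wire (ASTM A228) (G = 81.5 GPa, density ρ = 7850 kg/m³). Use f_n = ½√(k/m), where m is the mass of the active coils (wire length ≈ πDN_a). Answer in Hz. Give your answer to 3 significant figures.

58.3 Hz

k = Gd⁴/(8D³N_a) = (81.5×10³)(5.6⁴)/(8·44.0³·18) = 6.5342 N/mm = 6534.2 N/m
Wire length L = πDN_a = π·44.0·18 = 2488.1 mm
m = ρ·(πd²/4)·L = 7850 × 24.63×10⁻⁶ m² × 2.4881 m = 0.48107 kg
f_n = ½√(k/m) = 0.5·√(6534.2/0.48107) = 0.5·√(13582) = 58.272 Hz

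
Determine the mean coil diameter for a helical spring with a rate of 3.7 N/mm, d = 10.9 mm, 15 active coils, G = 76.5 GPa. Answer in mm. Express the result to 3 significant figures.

134 mm

D = (Gd⁴/(8N_a·k))^(1/3) = (76.5×10³·10.9⁴/(8·15·3.7))^(1/3)
  = (2.43212e+06)^(1/3) = 134.4812 mm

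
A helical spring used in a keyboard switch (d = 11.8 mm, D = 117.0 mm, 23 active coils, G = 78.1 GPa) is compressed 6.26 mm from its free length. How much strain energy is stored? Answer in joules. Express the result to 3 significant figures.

k = Gd⁴/(8D³N_a) = (78.1×10³)(11.8⁴)/(8·117.0³·23) = 5.1381 N/mm
U = ½kδ² = 0.5 × 5.1381 × 6.26² = 100.68 N·mm = 0.10068 J

0.101 J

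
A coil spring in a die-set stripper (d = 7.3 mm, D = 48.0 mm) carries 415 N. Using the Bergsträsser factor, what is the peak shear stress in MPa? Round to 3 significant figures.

158 MPa

Spring index C = D/d = 48.0/7.3 = 6.5753
K_B = (4C+2)/(4C−3) = 28.301/23.301 = 1.2146
τ₀ = 8FD/(πd³) = 8·415·48.0/(π·7.3³) = 159360/1222.1 = 130.39 MPa
τ_max = K·τ₀ = 1.2146 × 130.39 = 158.38 MPa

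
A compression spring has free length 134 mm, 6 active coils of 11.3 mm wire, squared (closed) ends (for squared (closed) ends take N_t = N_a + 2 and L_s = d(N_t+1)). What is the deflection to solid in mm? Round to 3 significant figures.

N_t = 8; L_s = 11.3·9 = 101.7 mm
δ_solid = L₀ − L_s = 134 − 101.7 = 32.3 mm

32.3 mm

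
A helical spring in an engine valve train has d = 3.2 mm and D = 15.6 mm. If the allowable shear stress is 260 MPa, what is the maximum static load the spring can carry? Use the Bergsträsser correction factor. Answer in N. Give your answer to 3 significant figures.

165 N

C = D/d = 15.6/3.2 = 4.8750
K_B = (4C+2)/(4C−3) = 21.500/16.500 = 1.3030
τ_max = K·8FD/(πd³) → F_max = τ_allow·πd³/(8DK)
F_max = 260·π·3.2³/(8·15.6·1.3030) = 26765/162.62 = 164.59 N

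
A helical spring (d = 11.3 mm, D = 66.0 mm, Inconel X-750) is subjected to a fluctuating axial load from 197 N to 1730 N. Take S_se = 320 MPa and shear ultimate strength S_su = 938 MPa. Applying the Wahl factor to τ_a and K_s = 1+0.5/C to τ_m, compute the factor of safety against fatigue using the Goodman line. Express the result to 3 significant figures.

C = D/d = 66.0/11.3 = 5.8407; K_W = (4C−1)/(4C−4)+0.615/C = 1.2602; K_s = 1+0.5/C = 1.0856
F_a = (F_max−F_min)/2 = 766.5 N; F_m = (F_max+F_min)/2 = 963.5 N
τ_a = K_W·8F_aD/(πd³) = 1.2602 × 89.281 = 112.52 MPa
τ_m = K_s·8F_mD/(πd³) = 1.0856 × 112.23 = 121.84 MPa
Goodman: 1/n_f = τ_a/S_se + τ_m/S_su = 112.52/320 + 121.84/938 = 0.35161 + 0.12989 = 0.4815
n_f = 1/0.4815 = 2.077

2.08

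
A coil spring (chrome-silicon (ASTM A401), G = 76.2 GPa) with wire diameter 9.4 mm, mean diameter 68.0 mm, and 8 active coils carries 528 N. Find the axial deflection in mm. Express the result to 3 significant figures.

17.9 mm

k = Gd⁴/(8D³N_a) = (76.2×10³)(9.4⁴)/(8·68.0³·8) = 29.564 N/mm
δ = F/k = 528 / 29.564 = 17.86 mm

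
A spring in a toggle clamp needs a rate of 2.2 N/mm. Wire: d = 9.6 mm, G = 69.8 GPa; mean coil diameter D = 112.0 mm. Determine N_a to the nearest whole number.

N_a = Gd⁴/(8D³k) = (69.8×10³ × 9.6⁴)/(8 × 112.0³ × 2.2)
    = 5.92844e+08 / 2.47267e+07 = 23.98 → 24 coils

24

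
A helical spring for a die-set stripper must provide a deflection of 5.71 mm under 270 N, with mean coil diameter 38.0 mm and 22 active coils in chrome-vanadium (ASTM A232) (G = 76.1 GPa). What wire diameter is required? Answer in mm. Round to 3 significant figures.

Required rate k = F/δ = 270/5.71 = 47.285 N/mm
d = (8D³N_a·k / G)^(1/4) = (8·38.0³·22·47.285 / (76.1×10³))^0.25
  = (6000.8)^0.25 = 8.8014 mm

8.80 mm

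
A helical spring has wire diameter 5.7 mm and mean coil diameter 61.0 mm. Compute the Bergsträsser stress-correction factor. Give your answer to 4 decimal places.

1.1256

C = D/d = 61.0/5.7 = 10.7018
K_B = (4C+2)/(4C−3) = 44.807/39.807 = 1.1256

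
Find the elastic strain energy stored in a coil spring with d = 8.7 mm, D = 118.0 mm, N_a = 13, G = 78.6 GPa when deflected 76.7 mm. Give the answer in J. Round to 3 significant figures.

k = Gd⁴/(8D³N_a) = (78.6×10³)(8.7⁴)/(8·118.0³·13) = 2.6352 N/mm
U = ½kδ² = 0.5 × 2.6352 × 76.7² = 7751.4 N·mm = 7.7514 J

7.75 J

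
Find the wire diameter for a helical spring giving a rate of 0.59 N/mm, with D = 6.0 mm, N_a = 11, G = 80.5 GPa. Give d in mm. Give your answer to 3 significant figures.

d = (8D³N_a·k / G)^(1/4) = (8·6.0³·11·0.59 / (80.5×10³))^0.25
  = (0.13931)^0.25 = 0.6109 mm

0.611 mm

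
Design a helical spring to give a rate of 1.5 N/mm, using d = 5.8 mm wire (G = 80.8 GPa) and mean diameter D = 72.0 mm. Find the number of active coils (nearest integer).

20

N_a = Gd⁴/(8D³k) = (80.8×10³ × 5.8⁴)/(8 × 72.0³ × 1.5)
    = 9.14373e+07 / 4.47898e+06 = 20.41 → 20 coils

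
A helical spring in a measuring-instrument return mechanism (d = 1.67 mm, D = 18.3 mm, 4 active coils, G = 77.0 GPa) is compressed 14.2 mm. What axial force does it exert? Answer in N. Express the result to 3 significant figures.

43.4 N

k = Gd⁴/(8D³N_a) = (77.0×10³)(1.67⁴)/(8·18.3³·4) = 3.0539 N/mm
F = k·δ = 3.0539 × 14.2 = 43.365 N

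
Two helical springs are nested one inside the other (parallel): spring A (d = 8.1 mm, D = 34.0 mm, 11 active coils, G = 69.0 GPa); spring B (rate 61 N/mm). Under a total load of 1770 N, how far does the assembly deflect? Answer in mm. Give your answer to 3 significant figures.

k_A = Gd⁴/(8D³N_a) = (69.0×10³)(8.1⁴)/(8·34.0³·11) = 85.876 N/mm
Parallel: k_eq = 85.876 + 61 = 146.88 N/mm
δ = F/k_eq = 1770/146.88 = 12.051 mm

12.1 mm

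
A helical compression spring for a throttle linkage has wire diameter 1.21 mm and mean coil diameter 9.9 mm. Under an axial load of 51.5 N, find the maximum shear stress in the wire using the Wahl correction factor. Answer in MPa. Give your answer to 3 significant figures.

864 MPa

Spring index C = D/d = 9.9/1.21 = 8.1818
K_W = (4C−1)/(4C−4) + 0.615/C = 31.727/28.727 + 0.0752 = 1.1796
τ₀ = 8FD/(πd³) = 8·51.5·9.9/(π·1.21³) = 4078.8/5.5655 = 732.87 MPa
τ_max = K·τ₀ = 1.1796 × 732.87 = 864.49 MPa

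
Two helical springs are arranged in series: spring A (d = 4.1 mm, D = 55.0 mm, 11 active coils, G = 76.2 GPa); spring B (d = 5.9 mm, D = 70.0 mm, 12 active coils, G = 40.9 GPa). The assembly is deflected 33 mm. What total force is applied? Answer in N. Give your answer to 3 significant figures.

k_A = Gd⁴/(8D³N_a) = (76.2×10³)(4.1⁴)/(8·55.0³·11) = 1.4707 N/mm
k_B = Gd⁴/(8D³N_a) = (40.9×10³)(5.9⁴)/(8·70.0³·12) = 1.5051 N/mm
Series: 1/k_eq = 1/1.4707 + 1/1.5051 = 1.3444; k_eq = 0.74385 N/mm
F = k_eq·δ = 0.74385·33 = 24.547 N

24.5 N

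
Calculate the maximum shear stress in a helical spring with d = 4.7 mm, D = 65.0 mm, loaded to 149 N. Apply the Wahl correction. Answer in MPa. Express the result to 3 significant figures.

262 MPa

Spring index C = D/d = 65.0/4.7 = 13.8298
K_W = (4C−1)/(4C−4) + 0.615/C = 54.319/51.319 + 0.0445 = 1.1029
τ₀ = 8FD/(πd³) = 8·149·65.0/(π·4.7³) = 77480/326.17 = 237.55 MPa
τ_max = K·τ₀ = 1.1029 × 237.55 = 261.99 MPa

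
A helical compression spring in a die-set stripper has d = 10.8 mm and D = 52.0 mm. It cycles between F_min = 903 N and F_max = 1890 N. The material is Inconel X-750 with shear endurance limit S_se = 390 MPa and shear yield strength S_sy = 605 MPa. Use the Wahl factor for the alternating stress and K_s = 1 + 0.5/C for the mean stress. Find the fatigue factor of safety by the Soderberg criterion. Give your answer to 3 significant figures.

C = D/d = 52.0/10.8 = 4.8148; K_W = (4C−1)/(4C−4)+0.615/C = 1.3243; K_s = 1+0.5/C = 1.1038
F_a = (F_max−F_min)/2 = 493.5 N; F_m = (F_max+F_min)/2 = 1396.5 N
τ_a = K_W·8F_aD/(πd³) = 1.3243 × 51.875 = 68.7 MPa
τ_m = K_s·8F_mD/(πd³) = 1.1038 × 146.8 = 162.04 MPa
Soderberg: 1/n_f = τ_a/S_se + τ_m/S_sy = 68.7/390 + 162.04/605 = 0.17615 + 0.26783 = 0.44399
n_f = 1/0.44399 = 2.252

2.25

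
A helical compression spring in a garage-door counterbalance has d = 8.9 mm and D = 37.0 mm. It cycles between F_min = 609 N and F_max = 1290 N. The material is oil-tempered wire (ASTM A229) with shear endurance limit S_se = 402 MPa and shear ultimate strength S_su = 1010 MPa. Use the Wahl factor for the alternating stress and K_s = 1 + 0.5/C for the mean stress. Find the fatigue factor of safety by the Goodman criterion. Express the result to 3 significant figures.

3.36

C = D/d = 37.0/8.9 = 4.1573; K_W = (4C−1)/(4C−4)+0.615/C = 1.3855; K_s = 1+0.5/C = 1.1203
F_a = (F_max−F_min)/2 = 340.5 N; F_m = (F_max+F_min)/2 = 949.5 N
τ_a = K_W·8F_aD/(πd³) = 1.3855 × 45.508 = 63.05 MPa
τ_m = K_s·8F_mD/(πd³) = 1.1203 × 126.9 = 142.16 MPa
Goodman: 1/n_f = τ_a/S_se + τ_m/S_su = 63.05/402 + 142.16/1010 = 0.15684 + 0.14076 = 0.2976
n_f = 1/0.2976 = 3.36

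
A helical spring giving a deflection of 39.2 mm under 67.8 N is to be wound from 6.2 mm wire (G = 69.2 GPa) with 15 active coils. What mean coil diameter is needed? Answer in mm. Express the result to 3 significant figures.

79.0 mm

Required rate k = F/δ = 67.8/39.2 = 1.7296 N/mm
D = (Gd⁴/(8N_a·k))^(1/3) = (69.2×10³·6.2⁴/(8·15·1.7296))^(1/3)
  = (492661)^(1/3) = 78.9798 mm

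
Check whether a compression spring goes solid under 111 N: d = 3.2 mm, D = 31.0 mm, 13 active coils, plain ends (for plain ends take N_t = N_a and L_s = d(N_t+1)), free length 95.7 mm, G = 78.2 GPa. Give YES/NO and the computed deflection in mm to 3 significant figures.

k = Gd⁴/(8D³N_a) = (78.2×10³)(3.2⁴)/(8·31.0³·13) = 2.6466 N/mm
N_t = 13; L_s = 3.2·14 = 44.8 mm; δ_solid = L₀ − L_s = 95.7 − 44.8 = 50.9 mm
δ = F/k = 111/2.6466 = 41.941 mm
δ < δ_solid → spring does not go solid

NO, δ = 41.9 mm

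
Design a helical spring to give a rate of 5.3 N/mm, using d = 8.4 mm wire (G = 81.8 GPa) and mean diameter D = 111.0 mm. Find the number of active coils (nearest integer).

7

N_a = Gd⁴/(8D³k) = (81.8×10³ × 8.4⁴)/(8 × 111.0³ × 5.3)
    = 4.07259e+08 / 5.79876e+07 = 7.023 → 7 coils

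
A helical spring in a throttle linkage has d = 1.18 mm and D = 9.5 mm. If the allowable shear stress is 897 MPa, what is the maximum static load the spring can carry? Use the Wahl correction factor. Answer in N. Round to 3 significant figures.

51.5 N

C = D/d = 9.5/1.18 = 8.0508
K_W = (4C−1)/(4C−4) + 0.615/C = 31.203/28.203 + 0.0764 = 1.1828
τ_max = K·8FD/(πd³) → F_max = τ_allow·πd³/(8DK)
F_max = 897·π·1.18³/(8·9.5·1.1828) = 4630.1/89.89 = 51.508 N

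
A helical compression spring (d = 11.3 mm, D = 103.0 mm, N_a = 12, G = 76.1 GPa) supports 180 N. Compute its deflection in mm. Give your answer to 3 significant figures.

k = Gd⁴/(8D³N_a) = (76.1×10³)(11.3⁴)/(8·103.0³·12) = 11.828 N/mm
δ = F/k = 180 / 11.828 = 15.218 mm

15.2 mm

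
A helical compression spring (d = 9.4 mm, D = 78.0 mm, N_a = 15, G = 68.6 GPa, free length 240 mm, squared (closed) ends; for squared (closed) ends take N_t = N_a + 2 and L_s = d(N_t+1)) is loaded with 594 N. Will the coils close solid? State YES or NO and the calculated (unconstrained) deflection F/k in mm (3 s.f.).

NO, δ = 63.2 mm

k = Gd⁴/(8D³N_a) = (68.6×10³)(9.4⁴)/(8·78.0³·15) = 9.4053 N/mm
N_t = 17; L_s = 9.4·18 = 169.2 mm; δ_solid = L₀ − L_s = 240 − 169.2 = 70.8 mm
δ = F/k = 594/9.4053 = 63.156 mm
δ < δ_solid → spring does not go solid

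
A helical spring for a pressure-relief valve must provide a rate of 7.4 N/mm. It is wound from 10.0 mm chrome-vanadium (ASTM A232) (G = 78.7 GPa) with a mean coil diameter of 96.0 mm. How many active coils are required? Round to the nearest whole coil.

N_a = Gd⁴/(8D³k) = (78.7×10³ × 10.0⁴)/(8 × 96.0³ × 7.4)
    = 7.87e+08 / 5.23764e+07 = 15.03 → 15 coils

15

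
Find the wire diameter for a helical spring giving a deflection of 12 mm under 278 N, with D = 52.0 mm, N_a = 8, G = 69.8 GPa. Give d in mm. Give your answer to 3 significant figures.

Required rate k = F/δ = 278/12 = 23.167 N/mm
d = (8D³N_a·k / G)^(1/4) = (8·52.0³·8·23.167 / (69.8×10³))^0.25
  = (2986.7)^0.25 = 7.3926 mm

7.39 mm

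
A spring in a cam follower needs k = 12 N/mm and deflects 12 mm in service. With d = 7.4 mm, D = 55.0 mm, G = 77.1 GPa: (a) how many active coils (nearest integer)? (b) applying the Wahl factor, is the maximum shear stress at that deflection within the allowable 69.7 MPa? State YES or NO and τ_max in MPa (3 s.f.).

N_a = Gd⁴/(8D³k) = (77.1×10³)(7.4⁴)/(8·55.0³·12) = 14.48 → N_a = 14
Actual rate k = Gd⁴/(8D³·14) = 12.407 N/mm
Working load F = kδ = 12.407·12 = 148.89 N
C = 55.0/7.4 = 7.4324; K_W = (4C−1)/(4C−4)+0.615/C = 1.1993
τ_max = K_W·8FD/(πd³) = 1.1993·51.459 = 61.717 MPa
τ_max ≤ 69.7 MPa → acceptable

(a) 14 coils; (b) YES, τ_max = 61.7 MPa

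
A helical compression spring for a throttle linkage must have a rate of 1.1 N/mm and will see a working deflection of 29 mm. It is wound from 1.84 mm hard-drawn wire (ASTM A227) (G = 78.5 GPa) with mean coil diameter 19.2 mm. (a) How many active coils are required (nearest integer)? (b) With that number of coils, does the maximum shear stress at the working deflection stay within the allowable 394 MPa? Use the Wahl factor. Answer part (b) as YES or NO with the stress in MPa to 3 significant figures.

N_a = Gd⁴/(8D³k) = (78.5×10³)(1.84⁴)/(8·19.2³·1.1) = 14.45 → N_a = 14
Actual rate k = Gd⁴/(8D³·14) = 1.1351 N/mm
Working load F = kδ = 1.1351·29 = 32.917 N
C = 19.2/1.84 = 10.4348; K_W = (4C−1)/(4C−4)+0.615/C = 1.1384
τ_max = K_W·8FD/(πd³) = 1.1384·258.35 = 294.11 MPa
τ_max ≤ 394 MPa → acceptable

(a) 14 coils; (b) YES, τ_max = 294 MPa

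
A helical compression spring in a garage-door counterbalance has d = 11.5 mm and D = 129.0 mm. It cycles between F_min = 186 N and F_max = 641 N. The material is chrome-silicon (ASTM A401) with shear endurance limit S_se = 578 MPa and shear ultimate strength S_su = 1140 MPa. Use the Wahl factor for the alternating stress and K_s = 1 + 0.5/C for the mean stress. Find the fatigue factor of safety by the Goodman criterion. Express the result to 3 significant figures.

C = D/d = 129.0/11.5 = 11.2174; K_W = (4C−1)/(4C−4)+0.615/C = 1.1282; K_s = 1+0.5/C = 1.0446
F_a = (F_max−F_min)/2 = 227.5 N; F_m = (F_max+F_min)/2 = 413.5 N
τ_a = K_W·8F_aD/(πd³) = 1.1282 × 49.138 = 55.439 MPa
τ_m = K_s·8F_mD/(πd³) = 1.0446 × 89.312 = 93.293 MPa
Goodman: 1/n_f = τ_a/S_se + τ_m/S_su = 55.439/578 + 93.293/1140 = 0.09592 + 0.08184 = 0.17775
n_f = 1/0.17775 = 5.626

5.63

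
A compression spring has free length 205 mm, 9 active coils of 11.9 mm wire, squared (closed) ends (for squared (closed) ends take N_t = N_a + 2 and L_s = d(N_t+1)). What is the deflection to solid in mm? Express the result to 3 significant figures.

62.2 mm

N_t = 11; L_s = 11.9·12 = 142.8 mm
δ_solid = L₀ − L_s = 205 − 142.8 = 62.2 mm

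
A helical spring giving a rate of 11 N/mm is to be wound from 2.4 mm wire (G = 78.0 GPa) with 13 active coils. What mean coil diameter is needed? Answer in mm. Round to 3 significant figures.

13.1 mm

D = (Gd⁴/(8N_a·k))^(1/3) = (78.0×10³·2.4⁴/(8·13·11))^(1/3)
  = (2262.11)^(1/3) = 13.1272 mm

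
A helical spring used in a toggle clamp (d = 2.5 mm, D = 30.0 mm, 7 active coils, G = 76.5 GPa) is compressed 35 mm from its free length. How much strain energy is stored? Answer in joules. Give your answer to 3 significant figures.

1.21 J

k = Gd⁴/(8D³N_a) = (76.5×10³)(2.5⁴)/(8·30.0³·7) = 1.9764 N/mm
U = ½kδ² = 0.5 × 1.9764 × 35² = 1210.5 N·mm = 1.2105 J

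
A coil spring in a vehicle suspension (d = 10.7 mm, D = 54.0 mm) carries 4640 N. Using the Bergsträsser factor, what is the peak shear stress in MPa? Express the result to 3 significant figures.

Spring index C = D/d = 54.0/10.7 = 5.0467
K_B = (4C+2)/(4C−3) = 22.187/17.187 = 1.2909
τ₀ = 8FD/(πd³) = 8·4640·54.0/(π·10.7³) = 2.00448e+06/3848.6 = 520.84 MPa
τ_max = K·τ₀ = 1.2909 × 520.84 = 672.36 MPa

672 MPa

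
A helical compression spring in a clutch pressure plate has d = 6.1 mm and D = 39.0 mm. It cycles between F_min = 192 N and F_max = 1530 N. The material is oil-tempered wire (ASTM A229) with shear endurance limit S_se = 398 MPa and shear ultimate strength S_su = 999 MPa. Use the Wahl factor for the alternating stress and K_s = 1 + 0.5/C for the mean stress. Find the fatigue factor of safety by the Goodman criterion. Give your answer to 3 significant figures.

C = D/d = 39.0/6.1 = 6.3934; K_W = (4C−1)/(4C−4)+0.615/C = 1.2353; K_s = 1+0.5/C = 1.0782
F_a = (F_max−F_min)/2 = 669 N; F_m = (F_max+F_min)/2 = 861 N
τ_a = K_W·8F_aD/(πd³) = 1.2353 × 292.71 = 361.57 MPa
τ_m = K_s·8F_mD/(πd³) = 1.0782 × 376.72 = 406.18 MPa
Goodman: 1/n_f = τ_a/S_se + τ_m/S_su = 361.57/398 + 406.18/999 = 0.90848 + 0.40659 = 1.3151
n_f = 1/1.3151 = 0.7604

0.760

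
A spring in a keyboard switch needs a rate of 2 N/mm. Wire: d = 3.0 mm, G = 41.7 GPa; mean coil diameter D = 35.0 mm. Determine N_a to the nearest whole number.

N_a = Gd⁴/(8D³k) = (41.7×10³ × 3.0⁴)/(8 × 35.0³ × 2)
    = 3.3777e+06 / 686000 = 4.924 → 5 coils

5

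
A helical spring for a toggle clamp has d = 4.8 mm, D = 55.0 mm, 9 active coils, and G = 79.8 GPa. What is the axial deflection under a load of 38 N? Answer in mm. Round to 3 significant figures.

10.7 mm

k = Gd⁴/(8D³N_a) = (79.8×10³)(4.8⁴)/(8·55.0³·9) = 3.5363 N/mm
δ = F/k = 38 / 3.5363 = 10.746 mm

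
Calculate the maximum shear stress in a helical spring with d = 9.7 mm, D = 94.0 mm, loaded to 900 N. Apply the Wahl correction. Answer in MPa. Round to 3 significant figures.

271 MPa

Spring index C = D/d = 94.0/9.7 = 9.6907
K_W = (4C−1)/(4C−4) + 0.615/C = 37.763/34.763 + 0.0635 = 1.1498
τ₀ = 8FD/(πd³) = 8·900·94.0/(π·9.7³) = 676800/2867.2 = 236.05 MPa
τ_max = K·τ₀ = 1.1498 × 236.05 = 271.4 MPa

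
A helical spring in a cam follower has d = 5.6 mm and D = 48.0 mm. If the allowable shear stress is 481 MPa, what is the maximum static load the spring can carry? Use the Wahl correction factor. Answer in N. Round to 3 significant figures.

C = D/d = 48.0/5.6 = 8.5714
K_W = (4C−1)/(4C−4) + 0.615/C = 33.286/30.286 + 0.0717 = 1.1708
τ_max = K·8FD/(πd³) → F_max = τ_allow·πd³/(8DK)
F_max = 481·π·5.6³/(8·48.0·1.1708) = 2.6537e+05/449.59 = 590.26 N

590 N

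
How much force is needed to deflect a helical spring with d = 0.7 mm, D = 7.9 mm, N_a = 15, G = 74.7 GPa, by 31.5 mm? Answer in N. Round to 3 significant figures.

9.55 N

k = Gd⁴/(8D³N_a) = (74.7×10³)(0.7⁴)/(8·7.9³·15) = 0.30314 N/mm
F = k·δ = 0.30314 × 31.5 = 9.5491 N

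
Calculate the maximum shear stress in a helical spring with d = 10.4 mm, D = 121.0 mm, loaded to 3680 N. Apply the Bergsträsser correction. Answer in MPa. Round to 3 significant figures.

1120 MPa

Spring index C = D/d = 121.0/10.4 = 11.6346
K_B = (4C+2)/(4C−3) = 48.538/43.538 = 1.1148
τ₀ = 8FD/(πd³) = 8·3680·121.0/(π·10.4³) = 3.56224e+06/3533.9 = 1008 MPa
τ_max = K·τ₀ = 1.1148 × 1008 = 1123.8 MPa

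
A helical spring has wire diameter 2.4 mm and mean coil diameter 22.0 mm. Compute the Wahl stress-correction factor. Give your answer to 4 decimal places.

1.1589

C = D/d = 22.0/2.4 = 9.1667
K_W = (4C−1)/(4C−4) + 0.615/C = 35.667/32.667 + 0.0671 = 1.1589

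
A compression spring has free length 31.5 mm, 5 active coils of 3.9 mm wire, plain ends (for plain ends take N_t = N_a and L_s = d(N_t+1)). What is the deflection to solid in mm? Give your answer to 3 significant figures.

N_t = 5; L_s = 3.9·6 = 23.4 mm
δ_solid = L₀ − L_s = 31.5 − 23.4 = 8.1 mm

8.10 mm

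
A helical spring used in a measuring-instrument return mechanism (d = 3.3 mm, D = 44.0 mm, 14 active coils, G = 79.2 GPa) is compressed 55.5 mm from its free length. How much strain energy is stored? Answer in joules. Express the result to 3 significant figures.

1.52 J

k = Gd⁴/(8D³N_a) = (79.2×10³)(3.3⁴)/(8·44.0³·14) = 0.98448 N/mm
U = ½kδ² = 0.5 × 0.98448 × 55.5² = 1516.2 N·mm = 1.5162 J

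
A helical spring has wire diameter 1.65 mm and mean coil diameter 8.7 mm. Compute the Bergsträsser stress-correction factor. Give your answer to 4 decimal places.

1.2764

C = D/d = 8.7/1.65 = 5.2727
K_B = (4C+2)/(4C−3) = 23.091/18.091 = 1.2764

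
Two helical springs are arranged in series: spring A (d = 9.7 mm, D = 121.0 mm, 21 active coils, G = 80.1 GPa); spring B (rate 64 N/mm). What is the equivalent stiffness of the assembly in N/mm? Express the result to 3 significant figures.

2.30 N/mm

k_A = Gd⁴/(8D³N_a) = (80.1×10³)(9.7⁴)/(8·121.0³·21) = 2.3826 N/mm
Series: 1/k_eq = 1/2.3826 + 1/64 = 0.43533; k_eq = 2.2971 N/mm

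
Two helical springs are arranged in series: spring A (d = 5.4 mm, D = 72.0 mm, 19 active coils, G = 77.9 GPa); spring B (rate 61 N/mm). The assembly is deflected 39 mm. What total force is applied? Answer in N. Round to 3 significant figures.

k_A = Gd⁴/(8D³N_a) = (77.9×10³)(5.4⁴)/(8·72.0³·19) = 1.1675 N/mm
Series: 1/k_eq = 1/1.1675 + 1/61 = 0.8729; k_eq = 1.1456 N/mm
F = k_eq·δ = 1.1456·39 = 44.679 N

44.7 N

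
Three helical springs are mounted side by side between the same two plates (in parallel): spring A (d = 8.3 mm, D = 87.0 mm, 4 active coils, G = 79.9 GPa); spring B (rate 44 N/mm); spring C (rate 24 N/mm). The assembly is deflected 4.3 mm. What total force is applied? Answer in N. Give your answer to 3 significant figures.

370 N

k_A = Gd⁴/(8D³N_a) = (79.9×10³)(8.3⁴)/(8·87.0³·4) = 17.995 N/mm
Parallel: k_eq = 17.995 + 44 + 24 = 85.995 N/mm
F = k_eq·δ = 85.995·4.3 = 369.78 N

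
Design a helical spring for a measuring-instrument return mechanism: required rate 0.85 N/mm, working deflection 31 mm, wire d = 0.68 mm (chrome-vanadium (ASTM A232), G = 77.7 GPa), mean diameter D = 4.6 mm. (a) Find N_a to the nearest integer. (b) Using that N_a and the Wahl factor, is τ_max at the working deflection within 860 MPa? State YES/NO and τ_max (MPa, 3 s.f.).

N_a = Gd⁴/(8D³k) = (77.7×10³)(0.68⁴)/(8·4.6³·0.85) = 25.1 → N_a = 25
Actual rate k = Gd⁴/(8D³·25) = 0.8534 N/mm
Working load F = kδ = 0.8534·31 = 26.455 N
C = 4.6/0.68 = 6.7647; K_W = (4C−1)/(4C−4)+0.615/C = 1.2210
τ_max = K_W·8FD/(πd³) = 1.2210·985.57 = 1203.4 MPa
τ_max > 860 MPa → exceeds allowable

(a) 25 coils; (b) NO, τ_max = 1200 MPa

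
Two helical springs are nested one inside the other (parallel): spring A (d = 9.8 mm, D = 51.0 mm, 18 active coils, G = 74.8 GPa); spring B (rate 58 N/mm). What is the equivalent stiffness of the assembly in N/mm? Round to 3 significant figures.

94.1 N/mm

k_A = Gd⁴/(8D³N_a) = (74.8×10³)(9.8⁴)/(8·51.0³·18) = 36.119 N/mm
Parallel: k_eq = 36.119 + 58 = 94.119 N/mm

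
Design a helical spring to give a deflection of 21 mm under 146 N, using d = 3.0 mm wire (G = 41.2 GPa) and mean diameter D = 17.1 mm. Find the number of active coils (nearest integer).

12

Required rate k = F/δ = 146/21 = 6.9524 N/mm
N_a = Gd⁴/(8D³k) = (41.2×10³ × 3.0⁴)/(8 × 17.1³ × 6.9524)
    = 3.3372e+06 / 278107 = 12 → 12 coils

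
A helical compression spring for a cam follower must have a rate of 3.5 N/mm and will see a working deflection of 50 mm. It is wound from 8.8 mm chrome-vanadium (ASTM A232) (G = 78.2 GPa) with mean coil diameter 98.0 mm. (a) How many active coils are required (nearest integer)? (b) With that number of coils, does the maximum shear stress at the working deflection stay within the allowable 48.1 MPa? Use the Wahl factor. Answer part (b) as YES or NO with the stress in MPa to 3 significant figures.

N_a = Gd⁴/(8D³k) = (78.2×10³)(8.8⁴)/(8·98.0³·3.5) = 17.8 → N_a = 18
Actual rate k = Gd⁴/(8D³·18) = 3.4602 N/mm
Working load F = kδ = 3.4602·50 = 173.01 N
C = 98.0/8.8 = 11.1364; K_W = (4C−1)/(4C−4)+0.615/C = 1.1292
τ_max = K_W·8FD/(πd³) = 1.1292·63.356 = 71.542 MPa
τ_max > 48.1 MPa → exceeds allowable

(a) 18 coils; (b) NO, τ_max = 71.5 MPa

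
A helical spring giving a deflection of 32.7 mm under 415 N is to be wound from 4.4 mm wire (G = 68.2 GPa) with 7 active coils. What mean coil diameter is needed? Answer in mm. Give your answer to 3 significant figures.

33.0 mm

Required rate k = F/δ = 415/32.7 = 12.691 N/mm
D = (Gd⁴/(8N_a·k))^(1/3) = (68.2×10³·4.4⁴/(8·7·12.691))^(1/3)
  = (35967.2)^(1/3) = 33.0092 mm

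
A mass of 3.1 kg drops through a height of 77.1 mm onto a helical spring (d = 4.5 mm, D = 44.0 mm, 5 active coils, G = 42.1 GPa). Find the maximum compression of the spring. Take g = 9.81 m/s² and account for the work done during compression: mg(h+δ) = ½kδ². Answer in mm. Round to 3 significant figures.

k = Gd⁴/(8D³N_a) = (42.1×10³)(4.5⁴)/(8·44.0³·5) = 5.0666 N/mm
W = mg = 3.1 × 9.81 = 30.411 N
½kδ² − Wδ − Wh = 0 → δ = (W + √(W² + 2kWh))/k
δ = (30.411 + √(924.83 + 23759.1))/5.0666 = (30.411 + 157.11)/5.0666 = 37.012 mm

37.0 mm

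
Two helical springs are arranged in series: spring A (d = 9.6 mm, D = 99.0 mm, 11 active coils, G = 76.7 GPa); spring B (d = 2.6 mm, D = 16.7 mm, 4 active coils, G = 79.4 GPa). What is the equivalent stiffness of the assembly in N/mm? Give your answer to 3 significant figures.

5.81 N/mm

k_A = Gd⁴/(8D³N_a) = (76.7×10³)(9.6⁴)/(8·99.0³·11) = 7.6294 N/mm
k_B = Gd⁴/(8D³N_a) = (79.4×10³)(2.6⁴)/(8·16.7³·4) = 24.345 N/mm
Series: 1/k_eq = 1/7.6294 + 1/24.345 = 0.17215; k_eq = 5.809 N/mm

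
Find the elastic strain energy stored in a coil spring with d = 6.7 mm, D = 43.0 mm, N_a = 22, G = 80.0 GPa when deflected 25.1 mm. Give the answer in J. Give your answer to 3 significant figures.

3.63 J

k = Gd⁴/(8D³N_a) = (80.0×10³)(6.7⁴)/(8·43.0³·22) = 11.52 N/mm
U = ½kδ² = 0.5 × 11.52 × 25.1² = 3629 N·mm = 3.629 J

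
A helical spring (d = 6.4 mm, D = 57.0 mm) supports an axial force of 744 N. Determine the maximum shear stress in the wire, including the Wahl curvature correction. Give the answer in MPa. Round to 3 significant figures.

Spring index C = D/d = 57.0/6.4 = 8.9062
K_W = (4C−1)/(4C−4) + 0.615/C = 34.625/31.625 + 0.0691 = 1.1639
τ₀ = 8FD/(πd³) = 8·744·57.0/(π·6.4³) = 339264/823.55 = 411.95 MPa
τ_max = K·τ₀ = 1.1639 × 411.95 = 479.48 MPa

479 MPa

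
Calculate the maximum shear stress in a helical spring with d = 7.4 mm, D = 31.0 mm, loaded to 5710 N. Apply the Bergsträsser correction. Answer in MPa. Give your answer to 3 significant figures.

Spring index C = D/d = 31.0/7.4 = 4.1892
K_B = (4C+2)/(4C−3) = 18.757/13.757 = 1.3635
τ₀ = 8FD/(πd³) = 8·5710·31.0/(π·7.4³) = 1.41608e+06/1273 = 1112.4 MPa
τ_max = K·τ₀ = 1.3635 × 1112.4 = 1516.6 MPa

1520 MPa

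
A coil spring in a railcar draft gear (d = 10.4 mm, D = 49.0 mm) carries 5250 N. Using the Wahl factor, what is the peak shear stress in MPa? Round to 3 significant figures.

776 MPa

Spring index C = D/d = 49.0/10.4 = 4.7115
K_W = (4C−1)/(4C−4) + 0.615/C = 17.846/14.846 + 0.1305 = 1.3326
τ₀ = 8FD/(πd³) = 8·5250·49.0/(π·10.4³) = 2.058e+06/3533.9 = 582.37 MPa
τ_max = K·τ₀ = 1.3326 × 582.37 = 776.06 MPa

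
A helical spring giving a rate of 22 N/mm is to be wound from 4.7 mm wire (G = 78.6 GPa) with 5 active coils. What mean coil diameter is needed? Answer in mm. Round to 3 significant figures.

D = (Gd⁴/(8N_a·k))^(1/3) = (78.6×10³·4.7⁴/(8·5·22))^(1/3)
  = (43584.4)^(1/3) = 35.1920 mm

35.2 mm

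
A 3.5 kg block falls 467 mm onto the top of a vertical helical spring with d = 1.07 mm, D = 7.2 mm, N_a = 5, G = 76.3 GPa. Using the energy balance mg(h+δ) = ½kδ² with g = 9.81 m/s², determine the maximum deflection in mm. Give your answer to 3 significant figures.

74.5 mm

k = Gd⁴/(8D³N_a) = (76.3×10³)(1.07⁴)/(8·7.2³·5) = 6.6989 N/mm
W = mg = 3.5 × 9.81 = 34.335 N
½kδ² − Wδ − Wh = 0 → δ = (W + √(W² + 2kWh))/k
δ = (34.335 + √(1178.9 + 214826))/6.6989 = (34.335 + 464.76)/6.6989 = 74.505 mm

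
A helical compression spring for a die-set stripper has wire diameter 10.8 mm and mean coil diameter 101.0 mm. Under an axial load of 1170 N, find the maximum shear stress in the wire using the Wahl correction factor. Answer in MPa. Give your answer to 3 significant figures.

276 MPa

Spring index C = D/d = 101.0/10.8 = 9.3519
K_W = (4C−1)/(4C−4) + 0.615/C = 36.407/33.407 + 0.0658 = 1.1556
τ₀ = 8FD/(πd³) = 8·1170·101.0/(π·10.8³) = 945360/3957.5 = 238.88 MPa
τ_max = K·τ₀ = 1.1556 × 238.88 = 276.04 MPa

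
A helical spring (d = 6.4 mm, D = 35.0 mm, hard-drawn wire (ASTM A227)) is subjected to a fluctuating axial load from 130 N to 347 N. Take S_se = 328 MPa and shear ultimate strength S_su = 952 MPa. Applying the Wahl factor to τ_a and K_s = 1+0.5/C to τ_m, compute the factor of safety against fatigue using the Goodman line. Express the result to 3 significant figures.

C = D/d = 35.0/6.4 = 5.4688; K_W = (4C−1)/(4C−4)+0.615/C = 1.2803; K_s = 1+0.5/C = 1.0914
F_a = (F_max−F_min)/2 = 108.5 N; F_m = (F_max+F_min)/2 = 238.5 N
τ_a = K_W·8F_aD/(πd³) = 1.2803 × 36.889 = 47.229 MPa
τ_m = K_s·8F_mD/(πd³) = 1.0914 × 81.088 = 88.502 MPa
Goodman: 1/n_f = τ_a/S_se + τ_m/S_su = 47.229/328 + 88.502/952 = 0.14399 + 0.09296 = 0.23695
n_f = 1/0.23695 = 4.22

4.22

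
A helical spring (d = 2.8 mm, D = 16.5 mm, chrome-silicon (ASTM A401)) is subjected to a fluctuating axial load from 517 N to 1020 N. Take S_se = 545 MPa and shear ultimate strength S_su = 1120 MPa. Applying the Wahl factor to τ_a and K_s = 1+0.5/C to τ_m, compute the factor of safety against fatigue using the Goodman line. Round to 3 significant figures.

0.394

C = D/d = 16.5/2.8 = 5.8929; K_W = (4C−1)/(4C−4)+0.615/C = 1.2576; K_s = 1+0.5/C = 1.0848
F_a = (F_max−F_min)/2 = 251.5 N; F_m = (F_max+F_min)/2 = 768.5 N
τ_a = K_W·8F_aD/(πd³) = 1.2576 × 481.38 = 605.41 MPa
τ_m = K_s·8F_mD/(πd³) = 1.0848 × 1470.9 = 1595.7 MPa
Goodman: 1/n_f = τ_a/S_se + τ_m/S_su = 605.41/545 + 1595.7/1120 = 1.11084 + 1.42477 = 2.5356
n_f = 1/2.5356 = 0.3944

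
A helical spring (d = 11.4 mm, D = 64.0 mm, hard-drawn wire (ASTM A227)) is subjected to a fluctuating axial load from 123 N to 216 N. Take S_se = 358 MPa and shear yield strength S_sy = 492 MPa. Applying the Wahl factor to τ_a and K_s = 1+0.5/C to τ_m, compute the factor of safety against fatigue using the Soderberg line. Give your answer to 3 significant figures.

16.8

C = D/d = 64.0/11.4 = 5.6140; K_W = (4C−1)/(4C−4)+0.615/C = 1.2721; K_s = 1+0.5/C = 1.0891
F_a = (F_max−F_min)/2 = 46.5 N; F_m = (F_max+F_min)/2 = 169.5 N
τ_a = K_W·8F_aD/(πd³) = 1.2721 × 5.1152 = 6.507 MPa
τ_m = K_s·8F_mD/(πd³) = 1.0891 × 18.646 = 20.306 MPa
Soderberg: 1/n_f = τ_a/S_se + τ_m/S_sy = 6.507/358 + 20.306/492 = 0.01818 + 0.04127 = 0.059449
n_f = 1/0.059449 = 16.82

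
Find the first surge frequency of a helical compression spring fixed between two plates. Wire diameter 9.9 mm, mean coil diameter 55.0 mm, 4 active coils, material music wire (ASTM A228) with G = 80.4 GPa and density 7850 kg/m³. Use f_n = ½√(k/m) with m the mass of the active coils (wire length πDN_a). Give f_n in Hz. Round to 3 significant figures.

295 Hz

k = Gd⁴/(8D³N_a) = (80.4×10³)(9.9⁴)/(8·55.0³·4) = 145.06 N/mm = 1.4506e+05 N/m
Wire length L = πDN_a = π·55.0·4 = 691.15 mm
m = ρ·(πd²/4)·L = 7850 × 76.977×10⁻⁶ m² × 0.69115 m = 0.41764 kg
f_n = ½√(k/m) = 0.5·√(1.4506e+05/0.41764) = 0.5·√(3.4734e+05) = 294.68 Hz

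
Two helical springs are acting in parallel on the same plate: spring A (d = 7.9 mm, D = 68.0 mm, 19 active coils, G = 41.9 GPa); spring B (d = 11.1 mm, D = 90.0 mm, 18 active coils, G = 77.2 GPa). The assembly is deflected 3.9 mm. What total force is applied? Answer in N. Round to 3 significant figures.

k_A = Gd⁴/(8D³N_a) = (41.9×10³)(7.9⁴)/(8·68.0³·19) = 3.4147 N/mm
k_B = Gd⁴/(8D³N_a) = (77.2×10³)(11.1⁴)/(8·90.0³·18) = 11.164 N/mm
Parallel: k_eq = 3.4147 + 11.164 = 14.579 N/mm
F = k_eq·δ = 14.579·3.9 = 56.857 N

56.9 N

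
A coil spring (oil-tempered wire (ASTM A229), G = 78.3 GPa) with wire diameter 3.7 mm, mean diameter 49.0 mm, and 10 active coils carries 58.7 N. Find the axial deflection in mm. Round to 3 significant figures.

k = Gd⁴/(8D³N_a) = (78.3×10³)(3.7⁴)/(8·49.0³·10) = 1.5592 N/mm
δ = F/k = 58.7 / 1.5592 = 37.648 mm

37.6 mm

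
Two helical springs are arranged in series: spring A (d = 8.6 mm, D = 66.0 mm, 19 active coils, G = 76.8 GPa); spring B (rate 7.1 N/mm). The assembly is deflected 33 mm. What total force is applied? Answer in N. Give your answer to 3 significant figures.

k_A = Gd⁴/(8D³N_a) = (76.8×10³)(8.6⁴)/(8·66.0³·19) = 9.6135 N/mm
Series: 1/k_eq = 1/9.6135 + 1/7.1 = 0.24487; k_eq = 4.0839 N/mm
F = k_eq·δ = 4.0839·33 = 134.77 N

135 N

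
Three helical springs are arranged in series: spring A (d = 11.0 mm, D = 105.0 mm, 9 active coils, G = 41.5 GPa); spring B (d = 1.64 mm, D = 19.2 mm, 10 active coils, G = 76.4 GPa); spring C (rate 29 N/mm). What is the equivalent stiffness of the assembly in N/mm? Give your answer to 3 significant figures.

k_A = Gd⁴/(8D³N_a) = (41.5×10³)(11.0⁴)/(8·105.0³·9) = 7.2898 N/mm
k_B = Gd⁴/(8D³N_a) = (76.4×10³)(1.64⁴)/(8·19.2³·10) = 0.97606 N/mm
Series: 1/k_eq = 1/7.2898 + 1/0.97606 + 1/29 = 1.1962; k_eq = 0.83599 N/mm

0.836 N/mm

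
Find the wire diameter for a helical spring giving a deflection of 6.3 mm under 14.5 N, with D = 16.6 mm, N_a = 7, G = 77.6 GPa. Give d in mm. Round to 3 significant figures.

Required rate k = F/δ = 14.5/6.3 = 2.3016 N/mm
d = (8D³N_a·k / G)^(1/4) = (8·16.6³·7·2.3016 / (77.6×10³))^0.25
  = (7.5976)^0.25 = 1.6602 mm

1.66 mm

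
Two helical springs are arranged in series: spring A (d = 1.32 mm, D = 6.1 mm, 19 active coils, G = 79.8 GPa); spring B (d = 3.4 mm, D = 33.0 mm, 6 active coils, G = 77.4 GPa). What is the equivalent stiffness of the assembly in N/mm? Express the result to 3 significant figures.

3.23 N/mm

k_A = Gd⁴/(8D³N_a) = (79.8×10³)(1.32⁴)/(8·6.1³·19) = 7.0221 N/mm
k_B = Gd⁴/(8D³N_a) = (77.4×10³)(3.4⁴)/(8·33.0³·6) = 5.9962 N/mm
Series: 1/k_eq = 1/7.0221 + 1/5.9962 = 0.30918; k_eq = 3.2343 N/mm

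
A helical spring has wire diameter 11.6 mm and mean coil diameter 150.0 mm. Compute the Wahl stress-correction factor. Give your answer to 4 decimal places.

C = D/d = 150.0/11.6 = 12.9310
K_W = (4C−1)/(4C−4) + 0.615/C = 50.724/47.724 + 0.0476 = 1.1104

1.1104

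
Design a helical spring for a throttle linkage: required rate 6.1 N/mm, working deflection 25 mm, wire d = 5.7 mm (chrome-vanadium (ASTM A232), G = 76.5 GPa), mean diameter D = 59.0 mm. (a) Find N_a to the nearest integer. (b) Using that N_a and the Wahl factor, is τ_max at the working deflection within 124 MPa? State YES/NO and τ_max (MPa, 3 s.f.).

N_a = Gd⁴/(8D³k) = (76.5×10³)(5.7⁴)/(8·59.0³·6.1) = 8.057 → N_a = 8
Actual rate k = Gd⁴/(8D³·8) = 6.1436 N/mm
Working load F = kδ = 6.1436·25 = 153.59 N
C = 59.0/5.7 = 10.3509; K_W = (4C−1)/(4C−4)+0.615/C = 1.1396
τ_max = K_W·8FD/(πd³) = 1.1396·124.6 = 142 MPa
τ_max > 124 MPa → exceeds allowable

(a) 8 coils; (b) NO, τ_max = 142 MPa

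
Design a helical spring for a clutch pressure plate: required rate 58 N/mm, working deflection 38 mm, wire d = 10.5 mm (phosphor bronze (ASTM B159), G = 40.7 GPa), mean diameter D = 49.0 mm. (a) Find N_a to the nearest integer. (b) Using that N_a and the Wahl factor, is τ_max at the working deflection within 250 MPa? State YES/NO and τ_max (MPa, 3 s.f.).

(a) 9 coils; (b) NO, τ_max = 320 MPa

N_a = Gd⁴/(8D³k) = (40.7×10³)(10.5⁴)/(8·49.0³·58) = 9.062 → N_a = 9
Actual rate k = Gd⁴/(8D³·9) = 58.402 N/mm
Working load F = kδ = 58.402·38 = 2219.3 N
C = 49.0/10.5 = 4.6667; K_W = (4C−1)/(4C−4)+0.615/C = 1.3363
τ_max = K_W·8FD/(πd³) = 1.3363·239.21 = 319.67 MPa
τ_max > 250 MPa → exceeds allowable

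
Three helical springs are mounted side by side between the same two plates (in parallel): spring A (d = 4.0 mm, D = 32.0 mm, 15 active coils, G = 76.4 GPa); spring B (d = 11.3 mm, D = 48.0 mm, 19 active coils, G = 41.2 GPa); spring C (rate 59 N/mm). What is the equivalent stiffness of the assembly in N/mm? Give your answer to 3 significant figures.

k_A = Gd⁴/(8D³N_a) = (76.4×10³)(4.0⁴)/(8·32.0³·15) = 4.974 N/mm
k_B = Gd⁴/(8D³N_a) = (41.2×10³)(11.3⁴)/(8·48.0³·19) = 39.962 N/mm
Parallel: k_eq = 4.974 + 39.962 + 59 = 103.94 N/mm

104 N/mm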